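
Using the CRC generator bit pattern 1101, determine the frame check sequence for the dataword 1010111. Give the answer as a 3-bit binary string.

100

Append 3 zeros: 1010111000. Divide by 1101 (XOR where the leading bit is 1):
  pos 0: 1010 XOR 1101 = 0111
  pos 1: 1111 XOR 1101 = 0010
  pos 3: 1011 XOR 1101 = 0110
  pos 4: 1100 XOR 1101 = 0001
Remainder (last 3 bits) = 100. This is the CRC / FCS.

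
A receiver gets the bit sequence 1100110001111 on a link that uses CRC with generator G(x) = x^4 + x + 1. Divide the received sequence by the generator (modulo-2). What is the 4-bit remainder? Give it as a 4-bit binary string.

Modulo-2 division of 1100110001111 by 10011:
  pos 0: 11001 XOR 10011 = 01010
  pos 1: 10101 XOR 10011 = 00110
  pos 3: 11000 XOR 10011 = 01011
  pos 4: 10110 XOR 10011 = 00101
  pos 6: 10111 XOR 10011 = 00100
  pos 8: 10011 XOR 10011 = 00000
Remainder = 0000 (zero — the frame passes the CRC check).

0000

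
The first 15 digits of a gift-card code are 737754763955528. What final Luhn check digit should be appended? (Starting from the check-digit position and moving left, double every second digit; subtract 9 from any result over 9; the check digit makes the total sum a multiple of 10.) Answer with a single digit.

Partial digits right→left: 8 2 5 5 5 9 3 6 7 4 5 7 7 3 7
Double every second digit counting from the check-digit position (so the 1st, 3rd, 5th, ... of the partial from the right).
  doubled (with −9 where >9): 7 1 1 6 5 1 5 5 → sum 31
  kept as-is: 2 5 9 6 4 7 3 → sum 36
Total = 31 + 36 = 67.
Check digit = (10 − (67 mod 10)) mod 10 = 3.

3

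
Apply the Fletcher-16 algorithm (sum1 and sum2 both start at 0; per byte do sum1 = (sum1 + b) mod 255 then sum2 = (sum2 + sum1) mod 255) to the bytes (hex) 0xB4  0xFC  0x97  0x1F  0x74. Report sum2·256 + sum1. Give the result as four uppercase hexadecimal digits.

Running sums (mod 255):
  after byte 0 (0xB4): sum1=180, sum2=180
  after byte 1 (0xFC): sum1=177, sum2=102
  after byte 2 (0x97): sum1=73, sum2=175
  after byte 3 (0x1F): sum1=104, sum2=24
  after byte 4 (0x74): sum1=220, sum2=244
Checksum = sum2·256 + sum1 = 244·256 + 220 = 62684 = 0xF4DC.

F4DC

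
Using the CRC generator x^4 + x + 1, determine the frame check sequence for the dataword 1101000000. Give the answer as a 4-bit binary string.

0101

Append 4 zeros: 11010000000000. Divide by 10011 (XOR where the leading bit is 1):
  pos 0: 11010 XOR 10011 = 01001
  pos 1: 10010 XOR 10011 = 00001
  pos 5: 10000 XOR 10011 = 00011
  pos 8: 11000 XOR 10011 = 01011
  pos 9: 10110 XOR 10011 = 00101
Remainder (last 4 bits) = 0101. This is the CRC / FCS.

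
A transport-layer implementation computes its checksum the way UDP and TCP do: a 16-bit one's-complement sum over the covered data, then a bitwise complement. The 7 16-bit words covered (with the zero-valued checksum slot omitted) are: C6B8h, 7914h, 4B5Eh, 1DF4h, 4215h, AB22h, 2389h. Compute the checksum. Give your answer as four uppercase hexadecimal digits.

461F

One's-complement addition (fold any carry out of bit 15 back into bit 0):
  0xC6B8 + 0x7914 = 0x13FCC → wrap carry → 0x3FCD
  0x3FCD + 0x4B5E = 0x08B2B
  0x8B2B + 0x1DF4 = 0x0A91F
  0xA91F + 0x4215 = 0x0EB34
  0xEB34 + 0xAB22 = 0x19656 → wrap carry → 0x9657
  0x9657 + 0x2389 = 0x0B9E0
One's-complement sum = 0xB9E0.
Checksum = ~0xB9E0 & 0xFFFF = 0x461F.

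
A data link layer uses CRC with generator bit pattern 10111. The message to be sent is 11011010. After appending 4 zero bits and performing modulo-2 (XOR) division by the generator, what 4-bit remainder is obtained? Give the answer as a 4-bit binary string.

0010

Append 4 zeros: 110110100000. Divide by 10111 (XOR where the leading bit is 1):
  pos 0: 11011 XOR 10111 = 01100
  pos 1: 11000 XOR 10111 = 01111
  pos 2: 11111 XOR 10111 = 01000
  pos 3: 10000 XOR 10111 = 00111
  pos 5: 11100 XOR 10111 = 01011
  pos 6: 10110 XOR 10111 = 00001
Remainder (last 4 bits) = 0010. This is the CRC / FCS.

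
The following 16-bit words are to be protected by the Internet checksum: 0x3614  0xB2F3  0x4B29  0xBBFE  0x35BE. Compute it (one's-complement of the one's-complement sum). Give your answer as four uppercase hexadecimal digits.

DA11

One's-complement addition (fold any carry out of bit 15 back into bit 0):
  0x3614 + 0xB2F3 = 0x0E907
  0xE907 + 0x4B29 = 0x13430 → wrap carry → 0x3431
  0x3431 + 0xBBFE = 0x0F02F
  0xF02F + 0x35BE = 0x125ED → wrap carry → 0x25EE
One's-complement sum = 0x25EE.
Checksum = ~0x25EE & 0xFFFF = 0xDA11.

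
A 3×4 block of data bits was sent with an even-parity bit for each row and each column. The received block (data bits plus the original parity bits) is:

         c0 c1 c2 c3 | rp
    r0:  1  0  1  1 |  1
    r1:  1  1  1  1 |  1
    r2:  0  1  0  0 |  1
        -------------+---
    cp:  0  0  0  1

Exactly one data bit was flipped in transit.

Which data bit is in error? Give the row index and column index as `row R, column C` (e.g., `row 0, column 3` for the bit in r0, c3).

Recompute each row's even parity and compare to rp:
  r0: data parity 1, sent rp 1 → ok
  r1: data parity 0, sent rp 1 → mismatch
  r2: data parity 1, sent rp 1 → ok
Recompute each column's even parity and compare to cp:
  c0: data parity 0, sent cp 0 → ok
  c1: data parity 0, sent cp 0 → ok
  c2: data parity 0, sent cp 0 → ok
  c3: data parity 0, sent cp 1 → mismatch
Exactly one row (r1) and one column (c3) fail → the flipped bit is at their intersection.

row 1, column 3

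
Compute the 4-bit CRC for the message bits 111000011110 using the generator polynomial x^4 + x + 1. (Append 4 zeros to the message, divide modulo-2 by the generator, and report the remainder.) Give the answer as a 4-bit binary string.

0001

Append 4 zeros: 1110000111100000. Divide by 10011 (XOR where the leading bit is 1):
  pos 0: 11100 XOR 10011 = 01111
  pos 1: 11110 XOR 10011 = 01101
  pos 2: 11010 XOR 10011 = 01001
  pos 3: 10011 XOR 10011 = 00000
  pos 8: 11100 XOR 10011 = 01111
  pos 9: 11110 XOR 10011 = 01101
  pos 10: 11010 XOR 10011 = 01001
  pos 11: 10010 XOR 10011 = 00001
Remainder (last 4 bits) = 0001. This is the CRC / FCS.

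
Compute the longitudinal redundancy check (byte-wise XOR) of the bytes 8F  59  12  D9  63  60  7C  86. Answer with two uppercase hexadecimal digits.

E4

XOR the bytes together:
  start with 0x8F
  0x8F ⊕ 0x59 = 0xD6
  0xD6 ⊕ 0x12 = 0xC4
  0xC4 ⊕ 0xD9 = 0x1D
  0x1D ⊕ 0x63 = 0x7E
  0x7E ⊕ 0x60 = 0x1E
  0x1E ⊕ 0x7C = 0x62
  0x62 ⊕ 0x86 = 0xE4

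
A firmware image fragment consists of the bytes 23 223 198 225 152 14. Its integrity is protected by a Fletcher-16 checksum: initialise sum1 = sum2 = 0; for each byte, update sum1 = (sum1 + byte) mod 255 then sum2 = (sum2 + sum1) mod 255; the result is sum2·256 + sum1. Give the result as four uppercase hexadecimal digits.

Running sums (mod 255):
  after byte 0 (23): sum1=23, sum2=23
  after byte 1 (223): sum1=246, sum2=14
  after byte 2 (198): sum1=189, sum2=203
  after byte 3 (225): sum1=159, sum2=107
  after byte 4 (152): sum1=56, sum2=163
  after byte 5 (14): sum1=70, sum2=233
Checksum = sum2·256 + sum1 = 233·256 + 70 = 59718 = 0xE946.

E946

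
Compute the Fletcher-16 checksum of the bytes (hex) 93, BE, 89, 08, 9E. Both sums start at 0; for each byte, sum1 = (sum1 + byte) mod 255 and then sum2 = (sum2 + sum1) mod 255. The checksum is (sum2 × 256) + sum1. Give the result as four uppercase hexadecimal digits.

Running sums (mod 255):
  after byte 0 (93): sum1=147, sum2=147
  after byte 1 (BE): sum1=82, sum2=229
  after byte 2 (89): sum1=219, sum2=193
  after byte 3 (08): sum1=227, sum2=165
  after byte 4 (9E): sum1=130, sum2=40
Checksum = sum2·256 + sum1 = 40·256 + 130 = 10370 = 0x2882.

2882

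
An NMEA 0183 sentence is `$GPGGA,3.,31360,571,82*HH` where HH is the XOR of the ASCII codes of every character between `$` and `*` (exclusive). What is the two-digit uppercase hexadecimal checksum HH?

45

XOR the ASCII codes of the payload characters:
  'G' = 0x47 → acc = 0x47
  'P' = 0x50 → acc = 0x17
  'G' = 0x47 → acc = 0x50
  'G' = 0x47 → acc = 0x17
  'A' = 0x41 → acc = 0x56
  ',' = 0x2C → acc = 0x7A
  '3' = 0x33 → acc = 0x49
  '.' = 0x2E → acc = 0x67
  ',' = 0x2C → acc = 0x4B
  '3' = 0x33 → acc = 0x78
  '1' = 0x31 → acc = 0x49
  '3' = 0x33 → acc = 0x7A
  '6' = 0x36 → acc = 0x4C
  '0' = 0x30 → acc = 0x7C
  ',' = 0x2C → acc = 0x50
  '5' = 0x35 → acc = 0x65
  '7' = 0x37 → acc = 0x52
  '1' = 0x31 → acc = 0x63
  ',' = 0x2C → acc = 0x4F
  '8' = 0x38 → acc = 0x77
  '2' = 0x32 → acc = 0x45
Checksum = 0x45.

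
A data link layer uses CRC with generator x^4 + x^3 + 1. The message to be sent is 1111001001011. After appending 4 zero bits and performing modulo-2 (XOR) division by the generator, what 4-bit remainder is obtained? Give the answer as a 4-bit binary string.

Append 4 zeros: 11110010010110000. Divide by 11001 (XOR where the leading bit is 1):
  pos 0: 11110 XOR 11001 = 00111
  pos 2: 11101 XOR 11001 = 00100
  pos 4: 10000 XOR 11001 = 01001
  pos 5: 10011 XOR 11001 = 01010
  pos 6: 10100 XOR 11001 = 01101
  pos 7: 11011 XOR 11001 = 00010
  pos 10: 10100 XOR 11001 = 01101
  pos 11: 11010 XOR 11001 = 00011
Remainder (last 4 bits) = 0110. This is the CRC / FCS.

0110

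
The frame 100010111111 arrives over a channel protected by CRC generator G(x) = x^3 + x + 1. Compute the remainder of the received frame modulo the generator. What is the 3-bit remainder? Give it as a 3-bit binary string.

Modulo-2 division of 100010111111 by 1011:
  pos 0: 1000 XOR 1011 = 0011
  pos 2: 1110 XOR 1011 = 0101
  pos 3: 1011 XOR 1011 = 0000
  pos 7: 1111 XOR 1011 = 0100
  pos 8: 1001 XOR 1011 = 0010
Remainder = 010 (nonzero — an error is detected).

010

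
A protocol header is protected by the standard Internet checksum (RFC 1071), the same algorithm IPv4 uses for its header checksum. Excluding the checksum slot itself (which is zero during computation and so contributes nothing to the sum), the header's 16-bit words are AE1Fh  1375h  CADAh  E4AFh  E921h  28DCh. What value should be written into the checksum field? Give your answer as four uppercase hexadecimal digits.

One's-complement addition (fold any carry out of bit 15 back into bit 0):
  0xAE1F + 0x1375 = 0x0C194
  0xC194 + 0xCADA = 0x18C6E → wrap carry → 0x8C6F
  0x8C6F + 0xE4AF = 0x1711E → wrap carry → 0x711F
  0x711F + 0xE921 = 0x15A40 → wrap carry → 0x5A41
  0x5A41 + 0x28DC = 0x0831D
One's-complement sum = 0x831D.
Checksum = ~0x831D & 0xFFFF = 0x7CE2.

7CE2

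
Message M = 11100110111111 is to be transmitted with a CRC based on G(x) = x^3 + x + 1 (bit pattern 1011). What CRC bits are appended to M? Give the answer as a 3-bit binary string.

Append 3 zeros: 11100110111111000. Divide by 1011 (XOR where the leading bit is 1):
  pos 0: 1110 XOR 1011 = 0101
  pos 1: 1010 XOR 1011 = 0001
  pos 4: 1110 XOR 1011 = 0101
  pos 5: 1011 XOR 1011 = 0000
  pos 9: 1111 XOR 1011 = 0100
  pos 10: 1001 XOR 1011 = 0010
  pos 12: 1000 XOR 1011 = 0011
Remainder (last 3 bits) = 110. This is the CRC / FCS.

110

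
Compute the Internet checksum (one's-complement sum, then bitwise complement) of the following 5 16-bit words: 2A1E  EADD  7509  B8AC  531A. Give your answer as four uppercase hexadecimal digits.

6A33

One's-complement addition (fold any carry out of bit 15 back into bit 0):
  0x2A1E + 0xEADD = 0x114FB → wrap carry → 0x14FC
  0x14FC + 0x7509 = 0x08A05
  0x8A05 + 0xB8AC = 0x142B1 → wrap carry → 0x42B2
  0x42B2 + 0x531A = 0x095CC
One's-complement sum = 0x95CC.
Checksum = ~0x95CC & 0xFFFF = 0x6A33.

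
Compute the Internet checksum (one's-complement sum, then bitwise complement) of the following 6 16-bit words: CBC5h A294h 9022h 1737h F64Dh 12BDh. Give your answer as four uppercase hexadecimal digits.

One's-complement addition (fold any carry out of bit 15 back into bit 0):
  0xCBC5 + 0xA294 = 0x16E59 → wrap carry → 0x6E5A
  0x6E5A + 0x9022 = 0x0FE7C
  0xFE7C + 0x1737 = 0x115B3 → wrap carry → 0x15B4
  0x15B4 + 0xF64D = 0x10C01 → wrap carry → 0x0C02
  0x0C02 + 0x12BD = 0x01EBF
One's-complement sum = 0x1EBF.
Checksum = ~0x1EBF & 0xFFFF = 0xE140.

E140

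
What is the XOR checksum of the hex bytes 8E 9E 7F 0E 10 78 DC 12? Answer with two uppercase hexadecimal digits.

XOR the bytes together:
  start with 0x8E
  0x8E ⊕ 0x9E = 0x10
  0x10 ⊕ 0x7F = 0x6F
  0x6F ⊕ 0x0E = 0x61
  0x61 ⊕ 0x10 = 0x71
  0x71 ⊕ 0x78 = 0x09
  0x09 ⊕ 0xDC = 0xD5
  0xD5 ⊕ 0x12 = 0xC7

C7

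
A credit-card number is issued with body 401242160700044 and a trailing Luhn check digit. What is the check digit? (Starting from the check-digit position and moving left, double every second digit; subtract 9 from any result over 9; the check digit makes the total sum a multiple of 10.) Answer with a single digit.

Partial digits right→left: 4 4 0 0 0 7 0 6 1 2 4 2 1 0 4
Double every second digit counting from the check-digit position (so the 1st, 3rd, 5th, ... of the partial from the right).
  doubled (with −9 where >9): 8 0 0 0 2 8 2 8 → sum 28
  kept as-is: 4 0 7 6 2 2 0 → sum 21
Total = 28 + 21 = 49.
Check digit = (10 − (49 mod 10)) mod 10 = 1.

1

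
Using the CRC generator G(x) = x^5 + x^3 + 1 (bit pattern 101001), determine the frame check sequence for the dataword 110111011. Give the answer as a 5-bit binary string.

Append 5 zeros: 11011101100000. Divide by 101001 (XOR where the leading bit is 1):
  pos 0: 110111 XOR 101001 = 011110
  pos 1: 111100 XOR 101001 = 010101
  pos 2: 101011 XOR 101001 = 000010
  pos 6: 101000 XOR 101001 = 000001
Remainder (last 5 bits) = 00100. This is the CRC / FCS.

00100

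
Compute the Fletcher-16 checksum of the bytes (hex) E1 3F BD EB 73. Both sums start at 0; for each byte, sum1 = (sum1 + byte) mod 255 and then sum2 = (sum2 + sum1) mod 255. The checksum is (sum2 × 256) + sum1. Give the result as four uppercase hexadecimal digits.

Running sums (mod 255):
  after byte 0 (E1): sum1=225, sum2=225
  after byte 1 (3F): sum1=33, sum2=3
  after byte 2 (BD): sum1=222, sum2=225
  after byte 3 (EB): sum1=202, sum2=172
  after byte 4 (73): sum1=62, sum2=234
Checksum = sum2·256 + sum1 = 234·256 + 62 = 59966 = 0xEA3E.

EA3E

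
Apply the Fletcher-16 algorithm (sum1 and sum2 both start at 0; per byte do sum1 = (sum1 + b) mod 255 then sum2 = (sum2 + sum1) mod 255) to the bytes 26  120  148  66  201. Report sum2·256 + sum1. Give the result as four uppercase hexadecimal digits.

Running sums (mod 255):
  after byte 0 (26): sum1=26, sum2=26
  after byte 1 (120): sum1=146, sum2=172
  after byte 2 (148): sum1=39, sum2=211
  after byte 3 (66): sum1=105, sum2=61
  after byte 4 (201): sum1=51, sum2=112
Checksum = sum2·256 + sum1 = 112·256 + 51 = 28723 = 0x7033.

7033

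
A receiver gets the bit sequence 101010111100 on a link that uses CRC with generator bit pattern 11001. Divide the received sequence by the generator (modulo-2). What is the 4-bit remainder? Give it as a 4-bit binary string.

Modulo-2 division of 101010111100 by 11001:
  pos 0: 10101 XOR 11001 = 01100
  pos 1: 11000 XOR 11001 = 00001
  pos 5: 11111 XOR 11001 = 00110
  pos 7: 11000 XOR 11001 = 00001
Remainder = 0001 (nonzero — an error is detected).

0001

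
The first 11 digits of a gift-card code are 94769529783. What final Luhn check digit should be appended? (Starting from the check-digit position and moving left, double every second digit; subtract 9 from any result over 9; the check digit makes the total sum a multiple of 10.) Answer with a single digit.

Partial digits right→left: 3 8 7 9 2 5 9 6 7 4 9
Double every second digit counting from the check-digit position (so the 1st, 3rd, 5th, ... of the partial from the right).
  doubled (with −9 where >9): 6 5 4 9 5 9 → sum 38
  kept as-is: 8 9 5 6 4 → sum 32
Total = 38 + 32 = 70.
Check digit = (10 − (70 mod 10)) mod 10 = 0.

0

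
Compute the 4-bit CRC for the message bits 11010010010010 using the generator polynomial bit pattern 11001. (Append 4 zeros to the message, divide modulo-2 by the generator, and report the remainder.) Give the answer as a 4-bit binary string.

0010

Append 4 zeros: 110100100100100000. Divide by 11001 (XOR where the leading bit is 1):
  pos 0: 11010 XOR 11001 = 00011
  pos 3: 11010 XOR 11001 = 00011
  pos 6: 11010 XOR 11001 = 00011
  pos 9: 11010 XOR 11001 = 00011
  pos 12: 11000 XOR 11001 = 00001
Remainder (last 4 bits) = 0010. This is the CRC / FCS.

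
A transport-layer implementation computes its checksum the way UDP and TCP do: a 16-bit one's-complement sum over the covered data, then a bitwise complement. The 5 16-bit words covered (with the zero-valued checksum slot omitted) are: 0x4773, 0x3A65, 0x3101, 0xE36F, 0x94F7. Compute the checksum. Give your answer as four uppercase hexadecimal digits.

D4BE

One's-complement addition (fold any carry out of bit 15 back into bit 0):
  0x4773 + 0x3A65 = 0x081D8
  0x81D8 + 0x3101 = 0x0B2D9
  0xB2D9 + 0xE36F = 0x19648 → wrap carry → 0x9649
  0x9649 + 0x94F7 = 0x12B40 → wrap carry → 0x2B41
One's-complement sum = 0x2B41.
Checksum = ~0x2B41 & 0xFFFF = 0xD4BE.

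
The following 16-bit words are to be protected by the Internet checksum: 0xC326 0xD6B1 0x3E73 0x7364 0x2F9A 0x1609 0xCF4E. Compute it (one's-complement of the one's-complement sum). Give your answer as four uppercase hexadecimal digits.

9F5D

One's-complement addition (fold any carry out of bit 15 back into bit 0):
  0xC326 + 0xD6B1 = 0x199D7 → wrap carry → 0x99D8
  0x99D8 + 0x3E73 = 0x0D84B
  0xD84B + 0x7364 = 0x14BAF → wrap carry → 0x4BB0
  0x4BB0 + 0x2F9A = 0x07B4A
  0x7B4A + 0x1609 = 0x09153
  0x9153 + 0xCF4E = 0x160A1 → wrap carry → 0x60A2
One's-complement sum = 0x60A2.
Checksum = ~0x60A2 & 0xFFFF = 0x9F5D.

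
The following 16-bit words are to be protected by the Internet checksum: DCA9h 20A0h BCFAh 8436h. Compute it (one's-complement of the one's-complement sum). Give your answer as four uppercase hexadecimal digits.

One's-complement addition (fold any carry out of bit 15 back into bit 0):
  0xDCA9 + 0x20A0 = 0x0FD49
  0xFD49 + 0xBCFA = 0x1BA43 → wrap carry → 0xBA44
  0xBA44 + 0x8436 = 0x13E7A → wrap carry → 0x3E7B
One's-complement sum = 0x3E7B.
Checksum = ~0x3E7B & 0xFFFF = 0xC184.

C184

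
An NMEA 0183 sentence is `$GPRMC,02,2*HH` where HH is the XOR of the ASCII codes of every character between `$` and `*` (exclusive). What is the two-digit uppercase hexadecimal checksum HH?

7B

XOR the ASCII codes of the payload characters:
  'G' = 0x47 → acc = 0x47
  'P' = 0x50 → acc = 0x17
  'R' = 0x52 → acc = 0x45
  'M' = 0x4D → acc = 0x08
  'C' = 0x43 → acc = 0x4B
  ',' = 0x2C → acc = 0x67
  '0' = 0x30 → acc = 0x57
  '2' = 0x32 → acc = 0x65
  ',' = 0x2C → acc = 0x49
  '2' = 0x32 → acc = 0x7B
Checksum = 0x7B.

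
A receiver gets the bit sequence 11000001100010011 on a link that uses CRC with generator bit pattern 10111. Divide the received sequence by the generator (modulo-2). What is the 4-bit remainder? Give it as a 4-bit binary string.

0100

Modulo-2 division of 11000001100010011 by 10111:
  pos 0: 11000 XOR 10111 = 01111
  pos 1: 11110 XOR 10111 = 01001
  pos 2: 10010 XOR 10111 = 00101
  pos 4: 10111 XOR 10111 = 00000
  pos 12: 10011 XOR 10111 = 00100
Remainder = 0100 (nonzero — an error is detected).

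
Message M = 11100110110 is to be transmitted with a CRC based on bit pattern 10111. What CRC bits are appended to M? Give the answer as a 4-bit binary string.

0111

Append 4 zeros: 111001101100000. Divide by 10111 (XOR where the leading bit is 1):
  pos 0: 11100 XOR 10111 = 01011
  pos 1: 10111 XOR 10111 = 00000
  pos 6: 10110 XOR 10111 = 00001
  pos 10: 10000 XOR 10111 = 00111
Remainder (last 4 bits) = 0111. This is the CRC / FCS.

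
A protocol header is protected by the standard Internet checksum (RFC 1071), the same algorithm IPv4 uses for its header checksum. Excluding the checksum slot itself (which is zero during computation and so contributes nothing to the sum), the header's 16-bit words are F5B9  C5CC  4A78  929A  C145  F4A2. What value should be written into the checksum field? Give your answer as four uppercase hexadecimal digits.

B17D

One's-complement addition (fold any carry out of bit 15 back into bit 0):
  0xF5B9 + 0xC5CC = 0x1BB85 → wrap carry → 0xBB86
  0xBB86 + 0x4A78 = 0x105FE → wrap carry → 0x05FF
  0x05FF + 0x929A = 0x09899
  0x9899 + 0xC145 = 0x159DE → wrap carry → 0x59DF
  0x59DF + 0xF4A2 = 0x14E81 → wrap carry → 0x4E82
One's-complement sum = 0x4E82.
Checksum = ~0x4E82 & 0xFFFF = 0xB17D.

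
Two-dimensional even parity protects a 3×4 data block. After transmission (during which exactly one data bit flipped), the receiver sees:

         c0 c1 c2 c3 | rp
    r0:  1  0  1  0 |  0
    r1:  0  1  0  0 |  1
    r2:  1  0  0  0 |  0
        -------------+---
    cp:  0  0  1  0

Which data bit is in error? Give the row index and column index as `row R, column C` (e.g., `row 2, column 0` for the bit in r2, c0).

row 2, column 1

Recompute each row's even parity and compare to rp:
  r0: data parity 0, sent rp 0 → ok
  r1: data parity 1, sent rp 1 → ok
  r2: data parity 1, sent rp 0 → mismatch
Recompute each column's even parity and compare to cp:
  c0: data parity 0, sent cp 0 → ok
  c1: data parity 1, sent cp 0 → mismatch
  c2: data parity 1, sent cp 1 → ok
  c3: data parity 0, sent cp 0 → ok
Exactly one row (r2) and one column (c1) fail → the flipped bit is at their intersection.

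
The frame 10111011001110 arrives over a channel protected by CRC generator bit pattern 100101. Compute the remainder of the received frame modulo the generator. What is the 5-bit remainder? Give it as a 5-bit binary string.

Modulo-2 division of 10111011001110 by 100101:
  pos 0: 101110 XOR 100101 = 001011
  pos 2: 101111 XOR 100101 = 001010
  pos 4: 101000 XOR 100101 = 001101
  pos 6: 110111 XOR 100101 = 010010
  pos 7: 100101 XOR 100101 = 000000
Remainder = 00000 (zero — the frame passes the CRC check).

00000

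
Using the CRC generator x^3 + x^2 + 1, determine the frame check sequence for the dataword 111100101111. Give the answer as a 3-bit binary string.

110

Append 3 zeros: 111100101111000. Divide by 1101 (XOR where the leading bit is 1):
  pos 0: 1111 XOR 1101 = 0010
  pos 2: 1000 XOR 1101 = 0101
  pos 3: 1011 XOR 1101 = 0110
  pos 4: 1100 XOR 1101 = 0001
  pos 7: 1111 XOR 1101 = 0010
  pos 9: 1010 XOR 1101 = 0111
  pos 10: 1110 XOR 1101 = 0011
Remainder (last 3 bits) = 110. This is the CRC / FCS.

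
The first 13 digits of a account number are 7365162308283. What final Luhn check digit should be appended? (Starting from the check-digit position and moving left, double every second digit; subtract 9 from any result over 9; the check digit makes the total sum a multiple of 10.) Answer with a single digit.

3

Partial digits right→left: 3 8 2 8 0 3 2 6 1 5 6 3 7
Double every second digit counting from the check-digit position (so the 1st, 3rd, 5th, ... of the partial from the right).
  doubled (with −9 where >9): 6 4 0 4 2 3 5 → sum 24
  kept as-is: 8 8 3 6 5 3 → sum 33
Total = 24 + 33 = 57.
Check digit = (10 − (57 mod 10)) mod 10 = 3.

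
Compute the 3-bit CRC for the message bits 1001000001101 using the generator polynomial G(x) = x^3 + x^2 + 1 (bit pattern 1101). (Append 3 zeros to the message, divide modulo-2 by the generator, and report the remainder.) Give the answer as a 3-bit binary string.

Append 3 zeros: 1001000001101000. Divide by 1101 (XOR where the leading bit is 1):
  pos 0: 1001 XOR 1101 = 0100
  pos 1: 1000 XOR 1101 = 0101
  pos 2: 1010 XOR 1101 = 0111
  pos 3: 1110 XOR 1101 = 0011
  pos 5: 1100 XOR 1101 = 0001
  pos 8: 1110 XOR 1101 = 0011
  pos 10: 1110 XOR 1101 = 0011
  pos 12: 1100 XOR 1101 = 0001
Remainder (last 3 bits) = 001. This is the CRC / FCS.

001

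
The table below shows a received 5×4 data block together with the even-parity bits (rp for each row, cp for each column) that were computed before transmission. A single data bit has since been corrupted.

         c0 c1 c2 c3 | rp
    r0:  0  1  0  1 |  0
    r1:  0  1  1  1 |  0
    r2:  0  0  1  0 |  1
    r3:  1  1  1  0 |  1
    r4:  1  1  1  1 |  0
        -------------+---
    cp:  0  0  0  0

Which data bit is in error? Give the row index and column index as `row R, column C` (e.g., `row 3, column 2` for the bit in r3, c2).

row 1, column 3

Recompute each row's even parity and compare to rp:
  r0: data parity 0, sent rp 0 → ok
  r1: data parity 1, sent rp 0 → mismatch
  r2: data parity 1, sent rp 1 → ok
  r3: data parity 1, sent rp 1 → ok
  r4: data parity 0, sent rp 0 → ok
Recompute each column's even parity and compare to cp:
  c0: data parity 0, sent cp 0 → ok
  c1: data parity 0, sent cp 0 → ok
  c2: data parity 0, sent cp 0 → ok
  c3: data parity 1, sent cp 0 → mismatch
Exactly one row (r1) and one column (c3) fail → the flipped bit is at their intersection.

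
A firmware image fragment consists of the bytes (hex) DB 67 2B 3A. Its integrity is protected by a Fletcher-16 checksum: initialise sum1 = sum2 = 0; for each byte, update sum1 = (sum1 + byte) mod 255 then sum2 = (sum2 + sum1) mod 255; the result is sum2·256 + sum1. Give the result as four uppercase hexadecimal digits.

Running sums (mod 255):
  after byte 0 (DB): sum1=219, sum2=219
  after byte 1 (67): sum1=67, sum2=31
  after byte 2 (2B): sum1=110, sum2=141
  after byte 3 (3A): sum1=168, sum2=54
Checksum = sum2·256 + sum1 = 54·256 + 168 = 13992 = 0x36A8.

36A8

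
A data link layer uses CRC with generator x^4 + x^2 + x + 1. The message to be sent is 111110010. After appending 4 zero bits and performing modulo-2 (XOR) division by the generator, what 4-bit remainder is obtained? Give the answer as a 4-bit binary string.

Append 4 zeros: 1111100100000. Divide by 10111 (XOR where the leading bit is 1):
  pos 0: 11111 XOR 10111 = 01000
  pos 1: 10000 XOR 10111 = 00111
  pos 3: 11101 XOR 10111 = 01010
  pos 4: 10100 XOR 10111 = 00011
  pos 7: 11000 XOR 10111 = 01111
  pos 8: 11110 XOR 10111 = 01001
Remainder (last 4 bits) = 1001. This is the CRC / FCS.

1001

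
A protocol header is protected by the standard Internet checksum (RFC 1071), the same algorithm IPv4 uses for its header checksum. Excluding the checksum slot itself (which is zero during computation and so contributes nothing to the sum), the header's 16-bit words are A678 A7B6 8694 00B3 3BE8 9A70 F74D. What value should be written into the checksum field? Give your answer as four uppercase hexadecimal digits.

One's-complement addition (fold any carry out of bit 15 back into bit 0):
  0xA678 + 0xA7B6 = 0x14E2E → wrap carry → 0x4E2F
  0x4E2F + 0x8694 = 0x0D4C3
  0xD4C3 + 0x00B3 = 0x0D576
  0xD576 + 0x3BE8 = 0x1115E → wrap carry → 0x115F
  0x115F + 0x9A70 = 0x0ABCF
  0xABCF + 0xF74D = 0x1A31C → wrap carry → 0xA31D
One's-complement sum = 0xA31D.
Checksum = ~0xA31D & 0xFFFF = 0x5CE2.

5CE2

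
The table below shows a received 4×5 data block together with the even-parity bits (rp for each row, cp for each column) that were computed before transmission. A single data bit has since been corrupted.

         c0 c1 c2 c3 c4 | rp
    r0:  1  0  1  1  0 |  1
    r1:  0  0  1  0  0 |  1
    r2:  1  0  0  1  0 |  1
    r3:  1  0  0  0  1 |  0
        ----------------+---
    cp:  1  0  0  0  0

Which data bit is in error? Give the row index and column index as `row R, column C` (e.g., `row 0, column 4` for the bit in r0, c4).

row 2, column 4

Recompute each row's even parity and compare to rp:
  r0: data parity 1, sent rp 1 → ok
  r1: data parity 1, sent rp 1 → ok
  r2: data parity 0, sent rp 1 → mismatch
  r3: data parity 0, sent rp 0 → ok
Recompute each column's even parity and compare to cp:
  c0: data parity 1, sent cp 1 → ok
  c1: data parity 0, sent cp 0 → ok
  c2: data parity 0, sent cp 0 → ok
  c3: data parity 0, sent cp 0 → ok
  c4: data parity 1, sent cp 0 → mismatch
Exactly one row (r2) and one column (c4) fail → the flipped bit is at their intersection.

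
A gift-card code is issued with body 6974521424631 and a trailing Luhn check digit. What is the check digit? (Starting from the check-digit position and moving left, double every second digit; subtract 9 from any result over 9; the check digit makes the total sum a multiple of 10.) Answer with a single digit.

Partial digits right→left: 1 3 6 4 2 4 1 2 5 4 7 9 6
Double every second digit counting from the check-digit position (so the 1st, 3rd, 5th, ... of the partial from the right).
  doubled (with −9 where >9): 2 3 4 2 1 5 3 → sum 20
  kept as-is: 3 4 4 2 4 9 → sum 26
Total = 20 + 26 = 46.
Check digit = (10 − (46 mod 10)) mod 10 = 4.

4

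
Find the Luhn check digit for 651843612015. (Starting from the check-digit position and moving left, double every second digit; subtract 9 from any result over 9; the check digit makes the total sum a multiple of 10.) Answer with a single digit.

Partial digits right→left: 5 1 0 2 1 6 3 4 8 1 5 6
Double every second digit counting from the check-digit position (so the 1st, 3rd, 5th, ... of the partial from the right).
  doubled (with −9 where >9): 1 0 2 6 7 1 → sum 17
  kept as-is: 1 2 6 4 1 6 → sum 20
Total = 17 + 20 = 37.
Check digit = (10 − (37 mod 10)) mod 10 = 3.

3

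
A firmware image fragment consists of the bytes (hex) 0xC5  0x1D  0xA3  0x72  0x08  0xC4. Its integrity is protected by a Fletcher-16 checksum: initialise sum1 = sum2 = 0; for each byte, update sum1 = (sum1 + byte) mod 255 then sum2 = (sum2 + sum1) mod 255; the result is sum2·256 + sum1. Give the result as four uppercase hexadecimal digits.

Running sums (mod 255):
  after byte 0 (0xC5): sum1=197, sum2=197
  after byte 1 (0x1D): sum1=226, sum2=168
  after byte 2 (0xA3): sum1=134, sum2=47
  after byte 3 (0x72): sum1=248, sum2=40
  after byte 4 (0x08): sum1=1, sum2=41
  after byte 5 (0xC4): sum1=197, sum2=238
Checksum = sum2·256 + sum1 = 238·256 + 197 = 61125 = 0xEEC5.

EEC5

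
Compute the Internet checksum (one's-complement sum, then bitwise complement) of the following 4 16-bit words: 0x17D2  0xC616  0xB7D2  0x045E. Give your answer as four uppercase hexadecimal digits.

65E6

One's-complement addition (fold any carry out of bit 15 back into bit 0):
  0x17D2 + 0xC616 = 0x0DDE8
  0xDDE8 + 0xB7D2 = 0x195BA → wrap carry → 0x95BB
  0x95BB + 0x045E = 0x09A19
One's-complement sum = 0x9A19.
Checksum = ~0x9A19 & 0xFFFF = 0x65E6.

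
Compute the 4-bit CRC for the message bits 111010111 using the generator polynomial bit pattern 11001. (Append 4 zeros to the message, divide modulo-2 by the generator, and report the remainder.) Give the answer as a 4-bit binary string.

0111

Append 4 zeros: 1110101110000. Divide by 11001 (XOR where the leading bit is 1):
  pos 0: 11101 XOR 11001 = 00100
  pos 2: 10001 XOR 11001 = 01000
  pos 3: 10001 XOR 11001 = 01000
  pos 4: 10001 XOR 11001 = 01000
  pos 5: 10000 XOR 11001 = 01001
  pos 6: 10010 XOR 11001 = 01011
  pos 7: 10110 XOR 11001 = 01111
  pos 8: 11110 XOR 11001 = 00111
Remainder (last 4 bits) = 0111. This is the CRC / FCS.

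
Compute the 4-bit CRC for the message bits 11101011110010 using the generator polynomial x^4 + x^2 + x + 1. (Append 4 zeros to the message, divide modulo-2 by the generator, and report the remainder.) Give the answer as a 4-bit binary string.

Append 4 zeros: 111010111100100000. Divide by 10111 (XOR where the leading bit is 1):
  pos 0: 11101 XOR 10111 = 01010
  pos 1: 10100 XOR 10111 = 00011
  pos 4: 11111 XOR 10111 = 01000
  pos 5: 10001 XOR 10111 = 00110
  pos 7: 11000 XOR 10111 = 01111
  pos 8: 11111 XOR 10111 = 01000
  pos 9: 10000 XOR 10111 = 00111
  pos 11: 11100 XOR 10111 = 01011
  pos 12: 10110 XOR 10111 = 00001
Remainder (last 4 bits) = 0010. This is the CRC / FCS.

0010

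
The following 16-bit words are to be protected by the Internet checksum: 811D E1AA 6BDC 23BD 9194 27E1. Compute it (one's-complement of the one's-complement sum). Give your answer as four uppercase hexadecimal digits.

5428

One's-complement addition (fold any carry out of bit 15 back into bit 0):
  0x811D + 0xE1AA = 0x162C7 → wrap carry → 0x62C8
  0x62C8 + 0x6BDC = 0x0CEA4
  0xCEA4 + 0x23BD = 0x0F261
  0xF261 + 0x9194 = 0x183F5 → wrap carry → 0x83F6
  0x83F6 + 0x27E1 = 0x0ABD7
One's-complement sum = 0xABD7.
Checksum = ~0xABD7 & 0xFFFF = 0x5428.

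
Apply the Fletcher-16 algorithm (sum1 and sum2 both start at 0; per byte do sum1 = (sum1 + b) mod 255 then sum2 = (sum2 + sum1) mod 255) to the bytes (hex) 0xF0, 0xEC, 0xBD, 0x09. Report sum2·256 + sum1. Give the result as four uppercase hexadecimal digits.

Running sums (mod 255):
  after byte 0 (0xF0): sum1=240, sum2=240
  after byte 1 (0xEC): sum1=221, sum2=206
  after byte 2 (0xBD): sum1=155, sum2=106
  after byte 3 (0x09): sum1=164, sum2=15
Checksum = sum2·256 + sum1 = 15·256 + 164 = 4004 = 0x0FA4.

0FA4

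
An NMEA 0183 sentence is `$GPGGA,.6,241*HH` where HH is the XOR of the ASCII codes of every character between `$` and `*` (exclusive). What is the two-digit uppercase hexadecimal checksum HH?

XOR the ASCII codes of the payload characters:
  'G' = 0x47 → acc = 0x47
  'P' = 0x50 → acc = 0x17
  'G' = 0x47 → acc = 0x50
  'G' = 0x47 → acc = 0x17
  'A' = 0x41 → acc = 0x56
  ',' = 0x2C → acc = 0x7A
  '.' = 0x2E → acc = 0x54
  '6' = 0x36 → acc = 0x62
  ',' = 0x2C → acc = 0x4E
  '2' = 0x32 → acc = 0x7C
  '4' = 0x34 → acc = 0x48
  '1' = 0x31 → acc = 0x79
Checksum = 0x79.

79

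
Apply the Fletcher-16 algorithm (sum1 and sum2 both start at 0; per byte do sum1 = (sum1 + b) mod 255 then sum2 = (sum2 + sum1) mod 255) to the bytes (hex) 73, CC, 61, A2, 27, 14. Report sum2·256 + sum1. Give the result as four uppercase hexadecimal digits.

Running sums (mod 255):
  after byte 0 (73): sum1=115, sum2=115
  after byte 1 (CC): sum1=64, sum2=179
  after byte 2 (61): sum1=161, sum2=85
  after byte 3 (A2): sum1=68, sum2=153
  after byte 4 (27): sum1=107, sum2=5
  after byte 5 (14): sum1=127, sum2=132
Checksum = sum2·256 + sum1 = 132·256 + 127 = 33919 = 0x847F.

847F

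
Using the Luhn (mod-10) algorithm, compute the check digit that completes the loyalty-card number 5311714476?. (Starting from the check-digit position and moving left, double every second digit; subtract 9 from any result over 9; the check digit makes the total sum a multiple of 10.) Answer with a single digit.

5

Partial digits right→left: 6 7 4 4 1 7 1 1 3 5
Double every second digit counting from the check-digit position (so the 1st, 3rd, 5th, ... of the partial from the right).
  doubled (with −9 where >9): 3 8 2 2 6 → sum 21
  kept as-is: 7 4 7 1 5 → sum 24
Total = 21 + 24 = 45.
Check digit = (10 − (45 mod 10)) mod 10 = 5.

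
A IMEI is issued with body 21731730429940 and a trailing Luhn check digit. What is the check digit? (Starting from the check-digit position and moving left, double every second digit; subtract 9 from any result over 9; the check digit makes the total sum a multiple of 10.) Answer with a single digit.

Partial digits right→left: 0 4 9 9 2 4 0 3 7 1 3 7 1 2
Double every second digit counting from the check-digit position (so the 1st, 3rd, 5th, ... of the partial from the right).
  doubled (with −9 where >9): 0 9 4 0 5 6 2 → sum 26
  kept as-is: 4 9 4 3 1 7 2 → sum 30
Total = 26 + 30 = 56.
Check digit = (10 − (56 mod 10)) mod 10 = 4.

4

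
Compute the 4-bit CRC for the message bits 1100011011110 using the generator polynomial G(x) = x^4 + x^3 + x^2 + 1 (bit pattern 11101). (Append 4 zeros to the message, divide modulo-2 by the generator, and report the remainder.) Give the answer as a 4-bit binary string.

Append 4 zeros: 11000110111100000. Divide by 11101 (XOR where the leading bit is 1):
  pos 0: 11000 XOR 11101 = 00101
  pos 2: 10111 XOR 11101 = 01010
  pos 3: 10100 XOR 11101 = 01001
  pos 4: 10011 XOR 11101 = 01110
  pos 5: 11101 XOR 11101 = 00000
  pos 10: 11000 XOR 11101 = 00101
  pos 12: 10100 XOR 11101 = 01001
Remainder (last 4 bits) = 1001. This is the CRC / FCS.

1001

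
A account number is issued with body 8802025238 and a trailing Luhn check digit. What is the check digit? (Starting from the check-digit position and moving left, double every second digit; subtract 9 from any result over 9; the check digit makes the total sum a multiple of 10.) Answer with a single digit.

Partial digits right→left: 8 3 2 5 2 0 2 0 8 8
Double every second digit counting from the check-digit position (so the 1st, 3rd, 5th, ... of the partial from the right).
  doubled (with −9 where >9): 7 4 4 4 7 → sum 26
  kept as-is: 3 5 0 0 8 → sum 16
Total = 26 + 16 = 42.
Check digit = (10 − (42 mod 10)) mod 10 = 8.

8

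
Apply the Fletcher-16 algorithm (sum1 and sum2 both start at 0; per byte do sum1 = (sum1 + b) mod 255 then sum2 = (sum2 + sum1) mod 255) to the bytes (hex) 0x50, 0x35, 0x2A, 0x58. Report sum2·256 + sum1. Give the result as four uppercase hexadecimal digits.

8D08

Running sums (mod 255):
  after byte 0 (0x50): sum1=80, sum2=80
  after byte 1 (0x35): sum1=133, sum2=213
  after byte 2 (0x2A): sum1=175, sum2=133
  after byte 3 (0x58): sum1=8, sum2=141
Checksum = sum2·256 + sum1 = 141·256 + 8 = 36104 = 0x8D08.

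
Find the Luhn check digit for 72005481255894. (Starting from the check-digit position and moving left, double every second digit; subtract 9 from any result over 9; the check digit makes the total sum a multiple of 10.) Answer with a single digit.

Partial digits right→left: 4 9 8 5 5 2 1 8 4 5 0 0 2 7
Double every second digit counting from the check-digit position (so the 1st, 3rd, 5th, ... of the partial from the right).
  doubled (with −9 where >9): 8 7 1 2 8 0 4 → sum 30
  kept as-is: 9 5 2 8 5 0 7 → sum 36
Total = 30 + 36 = 66.
Check digit = (10 − (66 mod 10)) mod 10 = 4.

4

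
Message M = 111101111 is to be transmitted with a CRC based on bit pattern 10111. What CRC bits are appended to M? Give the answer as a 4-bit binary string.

0110

Append 4 zeros: 1111011110000. Divide by 10111 (XOR where the leading bit is 1):
  pos 0: 11110 XOR 10111 = 01001
  pos 1: 10011 XOR 10111 = 00100
  pos 3: 10011 XOR 10111 = 00100
  pos 5: 10010 XOR 10111 = 00101
  pos 7: 10100 XOR 10111 = 00011
Remainder (last 4 bits) = 0110. This is the CRC / FCS.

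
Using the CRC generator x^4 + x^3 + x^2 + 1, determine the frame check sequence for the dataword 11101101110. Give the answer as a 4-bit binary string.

1100

Append 4 zeros: 111011011100000. Divide by 11101 (XOR where the leading bit is 1):
  pos 0: 11101 XOR 11101 = 00000
  pos 5: 10111 XOR 11101 = 01010
  pos 6: 10100 XOR 11101 = 01001
  pos 7: 10010 XOR 11101 = 01111
  pos 8: 11110 XOR 11101 = 00011
Remainder (last 4 bits) = 1100. This is the CRC / FCS.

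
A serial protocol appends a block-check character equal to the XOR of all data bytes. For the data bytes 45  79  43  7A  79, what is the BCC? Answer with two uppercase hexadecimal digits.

7C

XOR the bytes together:
  start with 0x45
  0x45 ⊕ 0x79 = 0x3C
  0x3C ⊕ 0x43 = 0x7F
  0x7F ⊕ 0x7A = 0x05
  0x05 ⊕ 0x79 = 0x7C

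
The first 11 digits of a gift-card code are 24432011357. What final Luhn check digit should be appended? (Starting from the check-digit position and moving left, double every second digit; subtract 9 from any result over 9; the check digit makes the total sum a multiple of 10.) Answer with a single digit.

8

Partial digits right→left: 7 5 3 1 1 0 2 3 4 4 2
Double every second digit counting from the check-digit position (so the 1st, 3rd, 5th, ... of the partial from the right).
  doubled (with −9 where >9): 5 6 2 4 8 4 → sum 29
  kept as-is: 5 1 0 3 4 → sum 13
Total = 29 + 13 = 42.
Check digit = (10 − (42 mod 10)) mod 10 = 8.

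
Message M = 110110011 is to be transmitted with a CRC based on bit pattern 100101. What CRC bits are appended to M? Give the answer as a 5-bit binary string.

10110

Append 5 zeros: 11011001100000. Divide by 100101 (XOR where the leading bit is 1):
  pos 0: 110110 XOR 100101 = 010011
  pos 1: 100110 XOR 100101 = 000011
  pos 5: 111100 XOR 100101 = 011001
  pos 6: 110010 XOR 100101 = 010111
  pos 7: 101110 XOR 100101 = 001011
Remainder (last 5 bits) = 10110. This is the CRC / FCS.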